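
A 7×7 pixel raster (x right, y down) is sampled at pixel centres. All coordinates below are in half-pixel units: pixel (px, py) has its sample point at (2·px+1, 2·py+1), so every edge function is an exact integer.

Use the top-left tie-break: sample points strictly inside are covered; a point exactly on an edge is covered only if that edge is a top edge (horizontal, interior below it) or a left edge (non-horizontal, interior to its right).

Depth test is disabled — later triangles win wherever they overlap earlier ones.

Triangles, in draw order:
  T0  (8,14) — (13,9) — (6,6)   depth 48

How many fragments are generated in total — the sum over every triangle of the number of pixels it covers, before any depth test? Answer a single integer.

T0:
  2·area = 50  (B↔C swapped to make it positive)
  edge (8, 14)→(6, 6): d=(-2,-8) top-left  bias=+0
  edge (6, 6)→(13, 9): d=(7,3) right/bottom  bias=-1
  edge (13, 9)→(8, 14): d=(-5,5) right/bottom  bias=-1
    (3,3)@(7, 7): e=[6,4,40] → █
    (4,3)@(9, 7): e=[22,-2,30] → ·
    (3,4)@(7, 9): e=[2,18,30] → █
    (4,4)@(9, 9): e=[18,12,20] → █
    (5,4)@(11, 9): e=[34,6,10] → █
    (6,4)@(13, 9): e=[50,0,0] → ·  [on edge]
    (3,5)@(7, 11): e=[-2,32,20] → ·
    (4,5)@(9, 11): e=[14,26,10] → █
    (5,5)@(11, 11): e=[30,20,0] → ·  [on edge]
    (4,6)@(9, 13): e=[10,40,0] → ·  [on edge]
  covered (5 px):
    · · · · · · ·
    · · · · · · ·
    · · · · · · ·
    · · · █ · · ·
    · · · █ █ █ ·
    · · · · █ · ·
    · · · · · · ·

Final: 5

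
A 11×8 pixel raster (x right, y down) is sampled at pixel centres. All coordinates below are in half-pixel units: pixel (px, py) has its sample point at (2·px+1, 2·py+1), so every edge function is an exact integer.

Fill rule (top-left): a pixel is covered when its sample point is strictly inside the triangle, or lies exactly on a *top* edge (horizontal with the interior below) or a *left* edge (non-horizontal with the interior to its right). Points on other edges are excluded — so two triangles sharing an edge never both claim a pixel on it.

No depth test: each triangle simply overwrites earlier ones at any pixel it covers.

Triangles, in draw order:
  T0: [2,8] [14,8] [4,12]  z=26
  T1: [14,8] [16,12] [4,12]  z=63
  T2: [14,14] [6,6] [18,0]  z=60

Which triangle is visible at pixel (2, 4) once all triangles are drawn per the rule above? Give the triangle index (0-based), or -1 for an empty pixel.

T0:
  2·area = 48
  edge (2, 8)→(14, 8): d=(12,0) top-left  bias=+0
  edge (14, 8)→(4, 12): d=(-10,4) right/bottom  bias=-1
  edge (4, 12)→(2, 8): d=(-2,-4) top-left  bias=+0
    (1,4)@(3, 9): e=[12,34,2] → X
    (2,4)@(5, 9): e=[12,26,10] → X
    (3,4)@(7, 9): e=[12,18,18] → X
    (4,4)@(9, 9): e=[12,10,26] → X
    (5,4)@(11, 9): e=[12,2,34] → X
    (6,4)@(13, 9): e=[12,-6,42] → .
    (1,5)@(3, 11): e=[36,14,-2] → .
    (2,5)@(5, 11): e=[36,6,6] → X
    (3,5)@(7, 11): e=[36,-2,14] → .
    (4,5)@(9, 11): e=[36,-10,22] → .
    (5,5)@(11, 11): e=[36,-18,30] → .
    (2,6)@(5, 13): e=[60,-14,2] → .
  covered (6 px):
    . . . . . . . . . . .
    . . . . . . . . . . .
    . . . . . . . . . . .
    . . . . . . . . . . .
    . X X X X X . . . . .
    . . X . . . . . . . .
    . . . . . . . . . . .
    . . . . . . . . . . .
T1:
  2·area = 48
  edge (14, 8)→(16, 12): d=(2,4) right/bottom  bias=-1
  edge (16, 12)→(4, 12): d=(-12,0) right/bottom  bias=-1
  edge (4, 12)→(14, 8): d=(10,-4) top-left  bias=+0
    (6,4)@(13, 9): e=[6,36,6] → X
    (7,4)@(15, 9): e=[-2,36,14] → .
    (3,5)@(7, 11): e=[34,12,2] → X
    (4,5)@(9, 11): e=[26,12,10] → X
    (5,5)@(11, 11): e=[18,12,18] → X
    (7,5)@(15, 11): e=[2,12,34] → X
    (8,5)@(17, 11): e=[-6,12,42] → .
    (3,6)@(7, 13): e=[38,-12,22] → .
    (4,6)@(9, 13): e=[30,-12,30] → .
    (5,6)@(11, 13): e=[22,-12,38] → .
    (6,6)@(13, 13): e=[14,-12,46] → .
    (7,6)@(15, 13): e=[6,-12,54] → .
  covered (6 px):
    . . . . . . . . . . .
    . . . . . . . . . . .
    . . . . . . . . . . .
    . . . . . . . . . . .
    . . . . . . X . . . .
    . . . X X X X X . . .
    . . . . . . . . . . .
    . . . . . . . . . . .
T2:
  2·area = 144
  edge (14, 14)→(6, 6): d=(-8,-8) top-left  bias=+0
  edge (6, 6)→(18, 0): d=(12,-6) top-left  bias=+0
  edge (18, 0)→(14, 14): d=(-4,14) right/bottom  bias=-1
    (0,0)@(1, 1): e=[0,-90,234] → .  [on edge]
    (8,0)@(17, 1): e=[128,6,10] → X
    (9,0)@(19, 1): e=[144,18,-18] → .
    (1,1)@(3, 3): e=[0,-54,198] → .  [on edge]
    (6,1)@(13, 3): e=[80,6,58] → X
    (7,1)@(15, 3): e=[96,18,30] → X
    (9,1)@(19, 3): e=[128,42,-26] → .
    (2,2)@(5, 5): e=[0,-18,162] → .  [on edge]
    (4,2)@(9, 5): e=[32,6,106] → X
    (5,2)@(11, 5): e=[48,18,78] → X
    (8,2)@(17, 5): e=[96,54,-6] → .
    (3,3)@(7, 7): e=[0,18,126] → X  [on edge]
    (4,4)@(9, 9): e=[0,54,90] → X  [on edge]
    (5,5)@(11, 11): e=[0,90,54] → X  [on edge]
    (6,6)@(13, 13): e=[0,126,18] → X  [on edge]
    (7,7)@(15, 15): e=[0,162,-18] → .  [on edge]
  covered (20 px):
    . . . . . . . . X . .
    . . . . . . X X X . .
    . . . . X X X X . . .
    . . . X X X X X . . .
    . . . . X X X X . . .
    . . . . . X X . . . .
    . . . . . . X . . . .
    . . . . . . . . . . .

Z-buffer (winner per pixel, '.' = empty):
  . . . . . . . . 2 . .
  . . . . . . 2 2 2 . .
  . . . . 2 2 2 2 . . .
  . . . 2 2 2 2 2 . . .
  . 0 0 0 2 2 2 2 . . .
  . . 0 1 1 2 2 1 . . .
  . . . . . . 2 . . . .
  . . . . . . . . . . .

Final: 0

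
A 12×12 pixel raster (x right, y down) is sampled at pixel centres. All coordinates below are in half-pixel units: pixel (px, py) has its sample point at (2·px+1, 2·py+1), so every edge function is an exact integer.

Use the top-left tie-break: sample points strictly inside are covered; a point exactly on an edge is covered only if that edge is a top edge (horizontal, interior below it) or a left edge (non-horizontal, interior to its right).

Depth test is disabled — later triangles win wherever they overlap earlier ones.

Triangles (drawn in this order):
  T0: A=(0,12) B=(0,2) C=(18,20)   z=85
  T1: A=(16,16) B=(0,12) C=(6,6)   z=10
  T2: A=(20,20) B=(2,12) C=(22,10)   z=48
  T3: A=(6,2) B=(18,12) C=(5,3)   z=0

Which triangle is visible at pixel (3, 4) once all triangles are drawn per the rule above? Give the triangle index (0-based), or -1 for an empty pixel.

T0:
  2·area = 180
  edge (0, 12)→(0, 2): d=(0,-10) top-left  bias=+0
  edge (0, 2)→(18, 20): d=(18,18) right/bottom  bias=-1
  edge (18, 20)→(0, 12): d=(-18,-8) top-left  bias=+0
    (0,1)@(1, 3): e=[10,0,170] → ·  [on edge]
    (0,2)@(1, 5): e=[10,36,134] → █
    (1,2)@(3, 5): e=[30,0,150] → ·  [on edge]
    (0,3)@(1, 7): e=[10,72,98] → █
    (1,3)@(3, 7): e=[30,36,114] → █
    (2,3)@(5, 7): e=[50,0,130] → ·  [on edge]
    (0,4)@(1, 9): e=[10,108,62] → █
    (2,4)@(5, 9): e=[50,36,94] → █
    (3,4)@(7, 9): e=[70,0,110] → ·  [on edge]
    (0,5)@(1, 11): e=[10,144,26] → █
    (3,5)@(7, 11): e=[70,36,74] → █
    (4,5)@(9, 11): e=[90,0,90] → ·  [on edge]
    (5,6)@(11, 13): e=[110,0,70] → ·  [on edge]
    (6,7)@(13, 15): e=[130,0,50] → ·  [on edge]
    (7,8)@(15, 17): e=[150,0,30] → ·  [on edge]
    (8,9)@(17, 19): e=[170,0,10] → ·  [on edge]
    (9,10)@(19, 21): e=[190,0,-10] → ·  [on edge]
    (10,11)@(21, 23): e=[210,0,-30] → ·  [on edge]
  covered (18 px):
    · · · · · · · · · · · ·
    · · · · · · · · · · · ·
    █ · · · · · · · · · · ·
    █ █ · · · · · · · · · ·
    █ █ █ · · · · · · · · ·
    █ █ █ █ · · · · · · · ·
    · █ █ █ █ · · · · · · ·
    · · · █ █ █ · · · · · ·
    · · · · · · █ · · · · ·
    · · · · · · · · · · · ·
    · · · · · · · · · · · ·
    · · · · · · · · · · · ·
T1:
  2·area = 120
  edge (16, 16)→(0, 12): d=(-16,-4) top-left  bias=+0
  edge (0, 12)→(6, 6): d=(6,-6) top-left  bias=+0
  edge (6, 6)→(16, 16): d=(10,10) right/bottom  bias=-1
    (0,0)@(1, 1): e=[180,-60,0] → ·  [on edge]
    (5,0)@(11, 1): e=[220,0,-100] → ·  [on edge]
    (1,1)@(3, 3): e=[156,-36,0] → ·  [on edge]
    (4,1)@(9, 3): e=[180,0,-60] → ·  [on edge]
    (2,2)@(5, 5): e=[132,-12,0] → ·  [on edge]
    (3,2)@(7, 5): e=[140,0,-20] → ·  [on edge]
    (2,3)@(5, 7): e=[100,0,20] → █  [on edge]
    (3,3)@(7, 7): e=[108,12,0] → ·  [on edge]
    (1,4)@(3, 9): e=[60,0,60] → █  [on edge]
    (3,4)@(7, 9): e=[76,24,20] → █
    (4,4)@(9, 9): e=[84,36,0] → ·  [on edge]
    (0,5)@(1, 11): e=[20,0,100] → █  [on edge]
    (5,5)@(11, 11): e=[60,60,0] → ·  [on edge]
    (6,6)@(13, 13): e=[36,84,0] → ·  [on edge]
    (7,7)@(15, 15): e=[12,108,0] → ·  [on edge]
    (8,8)@(17, 17): e=[-12,132,0] → ·  [on edge]
    (9,9)@(19, 19): e=[-36,156,0] → ·  [on edge]
    (10,10)@(21, 21): e=[-60,180,0] → ·  [on edge]
    (11,11)@(23, 23): e=[-84,204,0] → ·  [on edge]
  covered (14 px):
    · · · · · · · · · · · ·
    · · · · · · · · · · · ·
    · · · · · · · · · · · ·
    · · █ · · · · · · · · ·
    · █ █ █ · · · · · · · ·
    █ █ █ █ █ · · · · · · ·
    · · █ █ █ █ · · · · · ·
    · · · · · · █ · · · · ·
    · · · · · · · · · · · ·
    · · · · · · · · · · · ·
    · · · · · · · · · · · ·
    · · · · · · · · · · · ·
T2:
  2·area = 196
  edge (20, 20)→(2, 12): d=(-18,-8) top-left  bias=+0
  edge (2, 12)→(22, 10): d=(20,-2) top-left  bias=+0
  edge (22, 10)→(20, 20): d=(-2,10) right/bottom  bias=-1
    (11,2)@(23, 5): e=[294,-98,0] → ·  [on edge]
    (6,5)@(13, 11): e=[106,2,88] → █
    (7,5)@(15, 11): e=[122,6,68] → █
    (8,5)@(17, 11): e=[138,10,48] → █
    (9,5)@(19, 11): e=[154,14,28] → █
    (10,5)@(21, 11): e=[170,18,8] → █
    (11,5)@(23, 11): e=[186,22,-12] → ·
    (2,6)@(5, 13): e=[6,26,164] → █
    (3,6)@(7, 13): e=[22,30,144] → █
    (4,6)@(9, 13): e=[38,34,124] → █
    (5,6)@(11, 13): e=[54,38,104] → █
    (11,6)@(23, 13): e=[150,62,-16] → ·
    (10,7)@(21, 15): e=[98,98,0] → ·  [on edge]
  covered (24 px):
    · · · · · · · · · · · ·
    · · · · · · · · · · · ·
    · · · · · · · · · · · ·
    · · · · · · · · · · · ·
    · · · · · · · · · · · ·
    · · · · · · █ █ █ █ █ ·
    · · █ █ █ █ █ █ █ █ █ ·
    · · · · █ █ █ █ █ █ · ·
    · · · · · · · █ █ █ · ·
    · · · · · · · · · █ · ·
    · · · · · · · · · · · ·
    · · · · · · · · · · · ·
T3:
  2·area = 22
  edge (6, 2)→(18, 12): d=(12,10) right/bottom  bias=-1
  edge (18, 12)→(5, 3): d=(-13,-9) top-left  bias=+0
  edge (5, 3)→(6, 2): d=(1,-1) top-left  bias=+0
    (3,0)@(7, 1): e=[-22,44,0] → ·  [on edge]
    (2,1)@(5, 3): e=[22,0,0] → █  [on edge]
    (3,1)@(7, 3): e=[2,18,2] → █
    (4,1)@(9, 3): e=[-18,36,4] → ·
    (1,2)@(3, 5): e=[66,-44,0] → ·  [on edge]
    (2,2)@(5, 5): e=[46,-26,2] → ·
    (3,2)@(7, 5): e=[26,-8,4] → ·
    (4,2)@(9, 5): e=[6,10,6] → █
    (5,2)@(11, 5): e=[-14,28,8] → ·
    (0,3)@(1, 7): e=[110,-88,0] → ·  [on edge]
    (4,3)@(9, 7): e=[30,-16,8] → ·
    (5,3)@(11, 7): e=[10,2,10] → █
  covered (4 px):
    · · · · · · · · · · · ·
    · · █ █ · · · · · · · ·
    · · · · █ · · · · · · ·
    · · · · · █ · · · · · ·
    · · · · · · · · · · · ·
    · · · · · · · · · · · ·
    · · · · · · · · · · · ·
    · · · · · · · · · · · ·
    · · · · · · · · · · · ·
    · · · · · · · · · · · ·
    · · · · · · · · · · · ·
    · · · · · · · · · · · ·

Z-buffer (winner per pixel, '.' = empty):
  . . . . . . . . . . . .
  . . 3 3 . . . . . . . .
  0 . . . 3 . . . . . . .
  0 0 1 . . 3 . . . . . .
  0 1 1 1 . . . . . . . .
  1 1 1 1 1 . 2 2 2 2 2 .
  . 0 2 2 2 2 2 2 2 2 2 .
  . . . 0 2 2 2 2 2 2 . .
  . . . . . . 0 2 2 2 . .
  . . . . . . . . . 2 . .
  . . . . . . . . . . . .
  . . . . . . . . . . . .

Result: 1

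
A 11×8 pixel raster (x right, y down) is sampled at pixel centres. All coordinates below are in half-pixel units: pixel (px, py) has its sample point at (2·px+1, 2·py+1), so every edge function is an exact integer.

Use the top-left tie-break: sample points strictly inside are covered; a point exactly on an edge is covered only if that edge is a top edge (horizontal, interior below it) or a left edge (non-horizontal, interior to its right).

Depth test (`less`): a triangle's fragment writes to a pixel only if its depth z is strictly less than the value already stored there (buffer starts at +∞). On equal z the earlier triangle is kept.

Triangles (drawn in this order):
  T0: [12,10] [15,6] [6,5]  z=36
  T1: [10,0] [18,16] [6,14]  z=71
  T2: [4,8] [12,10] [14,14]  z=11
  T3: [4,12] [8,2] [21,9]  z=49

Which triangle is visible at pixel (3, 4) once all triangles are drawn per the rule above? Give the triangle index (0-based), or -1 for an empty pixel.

T0:
  2·area = 39  (B↔C swapped to make it positive)
  edge (12, 10)→(6, 5): d=(-6,-5) top-left  bias=+0
  edge (6, 5)→(15, 6): d=(9,1) right/bottom  bias=-1
  edge (15, 6)→(12, 10): d=(-3,4) right/bottom  bias=-1
    (4,3)@(9, 7): e=[3,15,21] → #
    (5,3)@(11, 7): e=[13,13,13] → #
    (6,3)@(13, 7): e=[23,11,5] → #
    (7,3)@(15, 7): e=[33,9,-3] → ·
    (4,4)@(9, 9): e=[-9,33,15] → ·
    (5,4)@(11, 9): e=[1,31,7] → #
    (6,4)@(13, 9): e=[11,29,-1] → ·
    (5,5)@(11, 11): e=[-11,49,1] → ·
  covered (4 px):
    · · · · · · · · · · ·
    · · · · · · · · · · ·
    · · · · · · · · · · ·
    · · · · # # # · · · ·
    · · · · · # · · · · ·
    · · · · · · · · · · ·
    · · · · · · · · · · ·
    · · · · · · · · · · ·
T1:
  2·area = 176
  edge (10, 0)→(18, 16): d=(8,16) right/bottom  bias=-1
  edge (18, 16)→(6, 14): d=(-12,-2) top-left  bias=+0
  edge (6, 14)→(10, 0): d=(4,-14) top-left  bias=+0
    (5,1)@(11, 3): e=[8,142,26] → #
    (6,1)@(13, 3): e=[-24,146,54] → ·
    (4,2)@(9, 5): e=[56,114,6] → #
    (6,2)@(13, 5): e=[-8,122,62] → ·
    (4,3)@(9, 7): e=[72,90,14] → #
    (6,3)@(13, 7): e=[8,98,70] → #
    (7,3)@(15, 7): e=[-24,102,98] → ·
    (4,4)@(9, 9): e=[88,66,22] → #
    (7,4)@(15, 9): e=[-8,78,106] → ·
    (3,5)@(7, 11): e=[136,38,2] → #
    (7,5)@(15, 11): e=[8,54,114] → #
    (8,5)@(17, 11): e=[-24,58,142] → ·
  covered (22 px):
    · · · · · · · · · · ·
    · · · · · # · · · · ·
    · · · · # # · · · · ·
    · · · · # # # · · · ·
    · · · · # # # · · · ·
    · · · # # # # # · · ·
    · · · # # # # # · · ·
    · · · · · · # # # · ·
T2:
  2·area = 28
  edge (4, 8)→(12, 10): d=(8,2) right/bottom  bias=-1
  edge (12, 10)→(14, 14): d=(2,4) right/bottom  bias=-1
  edge (14, 14)→(4, 8): d=(-10,-6) top-left  bias=+0
    (3,4)@(7, 9): e=[2,18,8] → #
    (4,4)@(9, 9): e=[-2,10,20] → ·
    (3,5)@(7, 11): e=[18,22,-12] → ·
    (4,5)@(9, 11): e=[14,14,0] → #  [on edge]
    (5,5)@(11, 11): e=[10,6,12] → #
    (6,5)@(13, 11): e=[6,-2,24] → ·
    (4,6)@(9, 13): e=[30,18,-20] → ·
    (5,6)@(11, 13): e=[26,10,-8] → ·
    (6,6)@(13, 13): e=[22,2,4] → #
    (7,6)@(15, 13): e=[18,-6,16] → ·
    (6,7)@(13, 15): e=[38,6,-16] → ·
  covered (4 px):
    · · · · · · · · · · ·
    · · · · · · · · · · ·
    · · · · · · · · · · ·
    · · · · · · · · · · ·
    · · · # · · · · · · ·
    · · · · # # · · · · ·
    · · · · · · # · · · ·
    · · · · · · · · · · ·
T3:
  2·area = 158
  edge (4, 12)→(8, 2): d=(4,-10) top-left  bias=+0
  edge (8, 2)→(21, 9): d=(13,7) right/bottom  bias=-1
  edge (21, 9)→(4, 12): d=(-17,3) right/bottom  bias=-1
    (4,1)@(9, 3): e=[14,6,138] → #
    (5,1)@(11, 3): e=[34,-8,132] → ·
    (3,2)@(7, 5): e=[2,46,110] → #
    (5,2)@(11, 5): e=[42,18,98] → #
    (6,2)@(13, 5): e=[62,4,92] → #
    (7,2)@(15, 5): e=[82,-10,86] → ·
    (3,3)@(7, 7): e=[10,72,76] → #
    (7,3)@(15, 7): e=[90,16,52] → #
    (8,3)@(17, 7): e=[110,2,46] → #
    (9,3)@(19, 7): e=[130,-12,40] → ·
    (3,4)@(7, 9): e=[18,98,42] → #
    (9,4)@(19, 9): e=[138,14,6] → #
    (10,4)@(21, 9): e=[158,0,0] → ·  [on edge]
  covered (21 px):
    · · · · · · · · · · ·
    · · · · # · · · · · ·
    · · · # # # # · · · ·
    · · · # # # # # # · ·
    · · · # # # # # # # ·
    · · # # # · · · · · ·
    · · · · · · · · · · ·
    · · · · · · · · · · ·

Z-buffer (winner per pixel, '.' = empty):
  . . . . . . . . . . .
  . . . . 3 1 . . . . .
  . . . 3 3 3 3 . . . .
  . . . 3 0 0 0 3 3 . .
  . . . 2 3 0 3 3 3 3 .
  . . 3 3 2 2 1 1 . . .
  . . . 1 1 1 2 1 . . .
  . . . . . . 1 1 1 . .

Result: 2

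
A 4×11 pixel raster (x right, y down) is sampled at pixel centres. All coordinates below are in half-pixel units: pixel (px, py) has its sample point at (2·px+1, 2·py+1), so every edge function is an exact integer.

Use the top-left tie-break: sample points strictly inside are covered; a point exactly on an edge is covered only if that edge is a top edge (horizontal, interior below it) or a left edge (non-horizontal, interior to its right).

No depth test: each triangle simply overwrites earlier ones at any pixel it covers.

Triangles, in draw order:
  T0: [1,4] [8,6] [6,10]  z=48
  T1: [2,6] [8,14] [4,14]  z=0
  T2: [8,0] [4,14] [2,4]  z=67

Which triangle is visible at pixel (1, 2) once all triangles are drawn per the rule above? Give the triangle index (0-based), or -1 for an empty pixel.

T0:
  2·area = 32
  edge (1, 4)→(8, 6): d=(7,2) right/bottom  bias=-1
  edge (8, 6)→(6, 10): d=(-2,4) right/bottom  bias=-1
  edge (6, 10)→(1, 4): d=(-5,-6) top-left  bias=+0
    (1,2)@(3, 5): e=[3,22,7] → X
    (2,2)@(5, 5): e=[-1,14,19] → .
    (1,3)@(3, 7): e=[17,18,-3] → .
    (2,3)@(5, 7): e=[13,10,9] → X
    (3,3)@(7, 7): e=[9,2,21] → X
    (2,4)@(5, 9): e=[27,6,-1] → .
    (3,4)@(7, 9): e=[23,-2,11] → .
  covered (3 px):
    . . . .
    . . . .
    . X . .
    . . X X
    . . . .
    . . . .
    . . . .
    . . . .
    . . . .
    . . . .
    . . . .
T1:
  2·area = 32
  edge (2, 6)→(8, 14): d=(6,8) right/bottom  bias=-1
  edge (8, 14)→(4, 14): d=(-4,0) right/bottom  bias=-1
  edge (4, 14)→(2, 6): d=(-2,-8) top-left  bias=+0
    (1,4)@(3, 9): e=[10,20,2] → X
    (2,4)@(5, 9): e=[-6,20,18] → .
    (1,5)@(3, 11): e=[22,12,-2] → .
    (2,5)@(5, 11): e=[6,12,14] → X
    (3,5)@(7, 11): e=[-10,12,30] → .
    (2,6)@(5, 13): e=[18,4,10] → X
    (3,6)@(7, 13): e=[2,4,26] → X
    (2,7)@(5, 15): e=[30,-4,6] → .
    (3,7)@(7, 15): e=[14,-4,22] → .
  covered (4 px):
    . . . .
    . . . .
    . . . .
    . . . .
    . X . .
    . . X .
    . . X X
    . . . .
    . . . .
    . . . .
    . . . .
T2:
  2·area = 68
  edge (8, 0)→(4, 14): d=(-4,14) right/bottom  bias=-1
  edge (4, 14)→(2, 4): d=(-2,-10) top-left  bias=+0
  edge (2, 4)→(8, 0): d=(6,-4) top-left  bias=+0
    (3,0)@(7, 1): e=[10,56,2] → X
    (2,1)@(5, 3): e=[30,32,6] → X
    (1,2)@(3, 5): e=[50,8,10] → X
    (3,2)@(7, 5): e=[-6,48,26] → .
    (1,3)@(3, 7): e=[42,4,22] → X
    (3,3)@(7, 7): e=[-14,44,38] → .
    (1,4)@(3, 9): e=[34,0,34] → X  [on edge]
    (3,4)@(7, 9): e=[-22,40,50] → .
    (1,5)@(3, 11): e=[26,-4,46] → .
    (2,5)@(5, 11): e=[-2,16,54] → .
    (2,9)@(5, 19): e=[-34,0,102] → .  [on edge]
  covered (9 px):
    . . . X
    . . X X
    . X X .
    . X X .
    . X X .
    . . . .
    . . . .
    . . . .
    . . . .
    . . . .
    . . . .

Z-buffer (winner per pixel, '.' = empty):
  . . . 2
  . . 2 2
  . 2 2 .
  . 2 2 0
  . 2 2 .
  . . 1 .
  . . 1 1
  . . . .
  . . . .
  . . . .
  . . . .

Final: 2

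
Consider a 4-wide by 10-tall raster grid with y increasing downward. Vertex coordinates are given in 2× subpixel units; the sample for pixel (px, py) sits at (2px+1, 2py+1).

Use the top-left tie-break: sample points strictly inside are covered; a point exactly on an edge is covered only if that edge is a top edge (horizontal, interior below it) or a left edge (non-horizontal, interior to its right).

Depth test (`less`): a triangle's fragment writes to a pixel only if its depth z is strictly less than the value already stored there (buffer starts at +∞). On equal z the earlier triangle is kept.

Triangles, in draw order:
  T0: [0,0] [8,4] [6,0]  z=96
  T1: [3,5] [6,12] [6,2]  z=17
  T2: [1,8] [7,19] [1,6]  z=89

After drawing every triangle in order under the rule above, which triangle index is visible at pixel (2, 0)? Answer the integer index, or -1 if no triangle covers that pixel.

T0:
  2·area = 24  (B↔C swapped to make it positive)
  edge (0, 0)→(6, 0): d=(6,0) top-left  bias=+0
  edge (6, 0)→(8, 4): d=(2,4) right/bottom  bias=-1
  edge (8, 4)→(0, 0): d=(-8,-4) top-left  bias=+0
    (1,0)@(3, 1): e=[6,14,4] → █
    (2,0)@(5, 1): e=[6,6,12] → █
    (3,0)@(7, 1): e=[6,-2,20] → ·
    (1,1)@(3, 3): e=[18,18,-12] → ·
    (2,1)@(5, 3): e=[18,10,-4] → ·
    (3,1)@(7, 3): e=[18,2,4] → █
    (3,2)@(7, 5): e=[30,6,-12] → ·
  covered (3 px):
    · █ █ ·
    · · · █
    · · · ·
    · · · ·
    · · · ·
    · · · ·
    · · · ·
    · · · ·
    · · · ·
    · · · ·
T1:
  2·area = 30  (B↔C swapped to make it positive)
  edge (3, 5)→(6, 2): d=(3,-3) top-left  bias=+0
  edge (6, 2)→(6, 12): d=(0,10) right/bottom  bias=-1
  edge (6, 12)→(3, 5): d=(-3,-7) top-left  bias=+0
    (3,0)@(7, 1): e=[0,-10,40] → ·  [on edge]
    (2,1)@(5, 3): e=[0,10,20] → █  [on edge]
    (3,1)@(7, 3): e=[6,-10,34] → ·
    (1,2)@(3, 5): e=[0,30,0] → █  [on edge]
    (3,2)@(7, 5): e=[12,-10,28] → ·
    (0,3)@(1, 7): e=[0,50,-20] → ·  [on edge]
    (1,3)@(3, 7): e=[6,30,-6] → ·
    (2,3)@(5, 7): e=[12,10,8] → █
    (3,3)@(7, 7): e=[18,-10,22] → ·
    (2,4)@(5, 9): e=[18,10,2] → █
    (3,4)@(7, 9): e=[24,-10,16] → ·
    (2,5)@(5, 11): e=[24,10,-4] → ·
  covered (5 px):
    · · · ·
    · · █ ·
    · █ █ ·
    · · █ ·
    · · █ ·
    · · · ·
    · · · ·
    · · · ·
    · · · ·
    · · · ·
T2:
  2·area = 12  (B↔C swapped to make it positive)
  edge (1, 8)→(1, 6): d=(0,-2) top-left  bias=+0
  edge (1, 6)→(7, 19): d=(6,13) right/bottom  bias=-1
  edge (7, 19)→(1, 8): d=(-6,-11) top-left  bias=+0
    (0,0)@(1, 1): e=[0,-30,42] → ·  [on edge]
    (0,1)@(1, 3): e=[0,-18,30] → ·  [on edge]
    (0,2)@(1, 5): e=[0,-6,18] → ·  [on edge]
    (0,3)@(1, 7): e=[0,6,6] → █  [on edge]
    (1,3)@(3, 7): e=[4,-20,28] → ·
    (0,4)@(1, 9): e=[0,18,-6] → ·  [on edge]
    (0,5)@(1, 11): e=[0,30,-18] → ·  [on edge]
    (1,5)@(3, 11): e=[4,4,4] → █
    (2,5)@(5, 11): e=[8,-22,26] → ·
    (0,6)@(1, 13): e=[0,42,-30] → ·  [on edge]
    (1,6)@(3, 13): e=[4,16,-8] → ·
    (0,7)@(1, 15): e=[0,54,-42] → ·  [on edge]
    (0,8)@(1, 17): e=[0,66,-54] → ·  [on edge]
    (0,9)@(1, 19): e=[0,78,-66] → ·  [on edge]
    (3,9)@(7, 19): e=[12,0,0] → ·  [on edge]
  covered (3 px):
    · · · ·
    · · · ·
    · · · ·
    █ · · ·
    · · · ·
    · █ · ·
    · · · ·
    · · █ ·
    · · · ·
    · · · ·

Z-buffer (winner per pixel, '.' = empty):
  . 0 0 .
  . . 1 0
  . 1 1 .
  2 . 1 .
  . . 1 .
  . 2 . .
  . . . .
  . . 2 .
  . . . .
  . . . .

Answer: 0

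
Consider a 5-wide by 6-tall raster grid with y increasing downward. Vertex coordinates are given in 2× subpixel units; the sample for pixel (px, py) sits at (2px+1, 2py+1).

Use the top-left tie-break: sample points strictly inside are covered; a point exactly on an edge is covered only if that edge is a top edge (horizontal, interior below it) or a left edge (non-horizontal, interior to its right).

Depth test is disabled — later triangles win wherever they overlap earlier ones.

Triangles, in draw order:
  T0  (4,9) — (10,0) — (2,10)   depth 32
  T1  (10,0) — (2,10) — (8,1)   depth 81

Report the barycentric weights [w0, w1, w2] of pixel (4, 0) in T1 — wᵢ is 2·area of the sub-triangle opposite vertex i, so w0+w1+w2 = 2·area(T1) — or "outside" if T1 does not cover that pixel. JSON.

T0:
  2·area = 12  (B↔C swapped to make it positive)
  edge (4, 9)→(2, 10): d=(-2,1) right/bottom  bias=-1
  edge (2, 10)→(10, 0): d=(8,-10) top-left  bias=+0
  edge (10, 0)→(4, 9): d=(-6,9) right/bottom  bias=-1
    (2,3)@(5, 7): e=[3,6,3] → █
    (3,3)@(7, 7): e=[1,26,-15] → ·
    (1,4)@(3, 9): e=[1,2,9] → █
    (2,4)@(5, 9): e=[-1,22,-9] → ·
    (1,5)@(3, 11): e=[-3,18,-3] → ·
  covered (2 px):
    · · · · ·
    · · · · ·
    · · · · ·
    · · █ · ·
    · █ · · ·
    · · · · ·
T1:
  2·area = 12
  edge (10, 0)→(2, 10): d=(-8,10) right/bottom  bias=-1
  edge (2, 10)→(8, 1): d=(6,-9) top-left  bias=+0
  edge (8, 1)→(10, 0): d=(2,-1) top-left  bias=+0
    (4,0)@(9, 1): e=[2,9,1] → █
    (3,1)@(7, 3): e=[6,3,3] → █
    (4,1)@(9, 3): e=[-14,21,5] → ·
    (3,2)@(7, 5): e=[-10,15,7] → ·
  covered (2 px):
    · · · · █
    · · · █ ·
    · · · · ·
    · · · · ·
    · · · · ·
    · · · · ·

Final: [9,1,2]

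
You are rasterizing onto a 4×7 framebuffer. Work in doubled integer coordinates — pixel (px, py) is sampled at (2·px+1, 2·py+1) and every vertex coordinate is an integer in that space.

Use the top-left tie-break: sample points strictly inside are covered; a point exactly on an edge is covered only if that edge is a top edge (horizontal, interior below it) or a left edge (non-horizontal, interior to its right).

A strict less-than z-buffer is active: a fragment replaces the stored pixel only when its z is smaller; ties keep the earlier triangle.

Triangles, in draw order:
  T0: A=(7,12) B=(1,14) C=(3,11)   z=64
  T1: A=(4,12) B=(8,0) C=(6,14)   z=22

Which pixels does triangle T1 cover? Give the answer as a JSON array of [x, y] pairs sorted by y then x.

T0:
  2·area = 14
  edge (7, 12)→(1, 14): d=(-6,2) right/bottom  bias=-1
  edge (1, 14)→(3, 11): d=(2,-3) top-left  bias=+0
  edge (3, 11)→(7, 12): d=(4,1) right/bottom  bias=-1
    (3,2)@(7, 5): e=[42,0,-28] → ·  [on edge]
    (1,5)@(3, 11): e=[14,0,0] → ·  [on edge]
    (1,6)@(3, 13): e=[2,4,8] → █
    (2,6)@(5, 13): e=[-2,10,6] → ·
  covered (1 px):
    · · · ·
    · · · ·
    · · · ·
    · · · ·
    · · · ·
    · · · ·
    · █ · ·
T1:
  2·area = 32
  edge (4, 12)→(8, 0): d=(4,-12) top-left  bias=+0
  edge (8, 0)→(6, 14): d=(-2,14) right/bottom  bias=-1
  edge (6, 14)→(4, 12): d=(-2,-2) top-left  bias=+0
    (3,1)@(7, 3): e=[0,8,24] → █  [on edge]
    (3,2)@(7, 5): e=[8,4,20] → █
    (3,3)@(7, 7): e=[16,0,16] → ·  [on edge]
    (0,4)@(1, 9): e=[-48,80,0] → ·  [on edge]
    (2,4)@(5, 9): e=[0,24,8] → █  [on edge]
    (3,4)@(7, 9): e=[24,-4,12] → ·
    (1,5)@(3, 11): e=[-16,48,0] → ·  [on edge]
    (2,5)@(5, 11): e=[8,20,4] → █
    (3,5)@(7, 11): e=[32,-8,8] → ·
    (2,6)@(5, 13): e=[16,16,0] → █  [on edge]
    (3,6)@(7, 13): e=[40,-12,4] → ·
  covered (5 px):
    · · · ·
    · · · █
    · · · █
    · · · ·
    · · █ ·
    · · █ ·
    · · █ ·

Answer: [[3,1],[3,2],[2,4],[2,5],[2,6]]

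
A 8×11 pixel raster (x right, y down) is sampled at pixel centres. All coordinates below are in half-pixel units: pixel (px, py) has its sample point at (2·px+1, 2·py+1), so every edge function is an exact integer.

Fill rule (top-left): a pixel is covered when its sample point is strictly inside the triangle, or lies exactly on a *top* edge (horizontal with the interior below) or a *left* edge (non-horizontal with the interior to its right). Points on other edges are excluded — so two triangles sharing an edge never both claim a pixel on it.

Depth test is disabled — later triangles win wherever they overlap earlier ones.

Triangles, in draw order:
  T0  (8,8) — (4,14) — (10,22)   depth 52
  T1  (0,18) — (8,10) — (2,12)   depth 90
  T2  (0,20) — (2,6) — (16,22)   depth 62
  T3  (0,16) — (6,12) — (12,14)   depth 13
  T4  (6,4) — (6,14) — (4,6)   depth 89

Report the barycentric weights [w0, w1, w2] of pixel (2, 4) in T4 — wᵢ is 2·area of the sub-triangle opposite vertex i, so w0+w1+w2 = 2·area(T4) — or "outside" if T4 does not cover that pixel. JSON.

T0:
  2·area = 68  (B↔C swapped to make it positive)
  edge (8, 8)→(10, 22): d=(2,14) right/bottom  bias=-1
  edge (10, 22)→(4, 14): d=(-6,-8) top-left  bias=+0
  edge (4, 14)→(8, 8): d=(4,-6) top-left  bias=+0
    (3,0)@(7, 1): e=[0,102,-34] → .  [on edge]
    (3,5)@(7, 11): e=[20,42,6] → X
    (4,5)@(9, 11): e=[-8,58,18] → .
    (2,6)@(5, 13): e=[52,14,2] → X
    (4,6)@(9, 13): e=[-4,46,26] → .
    (2,7)@(5, 15): e=[56,2,10] → X
    (4,7)@(9, 15): e=[0,34,34] → .  [on edge]
    (2,8)@(5, 17): e=[60,-10,18] → .
    (3,8)@(7, 17): e=[32,6,30] → X
    (4,8)@(9, 17): e=[4,22,42] → X
    (5,8)@(11, 17): e=[-24,38,54] → .
    (3,9)@(7, 19): e=[36,-6,38] → .
  covered (8 px):
    . . . . . . . .
    . . . . . . . .
    . . . . . . . .
    . . . . . . . .
    . . . . . . . .
    . . . X . . . .
    . . X X . . . .
    . . X X . . . .
    . . . X X . . .
    . . . . X . . .
    . . . . . . . .
T1:
  2·area = 32  (B↔C swapped to make it positive)
  edge (0, 18)→(2, 12): d=(2,-6) top-left  bias=+0
  edge (2, 12)→(8, 10): d=(6,-2) top-left  bias=+0
  edge (8, 10)→(0, 18): d=(-8,8) right/bottom  bias=-1
    (2,1)@(5, 3): e=[0,-48,80] → .  [on edge]
    (7,1)@(15, 3): e=[60,-28,0] → .  [on edge]
    (6,2)@(13, 5): e=[52,-20,0] → .  [on edge]
    (5,3)@(11, 7): e=[44,-12,0] → .  [on edge]
    (1,4)@(3, 9): e=[0,-16,48] → .  [on edge]
    (4,4)@(9, 9): e=[36,-4,0] → .  [on edge]
    (5,4)@(11, 9): e=[48,0,-16] → .  [on edge]
    (2,5)@(5, 11): e=[16,0,16] → X  [on edge]
    (3,5)@(7, 11): e=[28,4,0] → .  [on edge]
    (1,6)@(3, 13): e=[8,8,16] → X
    (2,6)@(5, 13): e=[20,12,0] → .  [on edge]
    (0,7)@(1, 15): e=[0,16,16] → X  [on edge]
    (1,7)@(3, 15): e=[12,20,0] → .  [on edge]
    (0,8)@(1, 17): e=[4,28,0] → .  [on edge]
  covered (3 px):
    . . . . . . . .
    . . . . . . . .
    . . . . . . . .
    . . . . . . . .
    . . . . . . . .
    . . X . . . . .
    . X . . . . . .
    X . . . . . . .
    . . . . . . . .
    . . . . . . . .
    . . . . . . . .
T2:
  2·area = 228
  edge (0, 20)→(2, 6): d=(2,-14) top-left  bias=+0
  edge (2, 6)→(16, 22): d=(14,16) right/bottom  bias=-1
  edge (16, 22)→(0, 20): d=(-16,-2) top-left  bias=+0
    (1,4)@(3, 9): e=[20,26,182] → X
    (2,4)@(5, 9): e=[48,-6,186] → .
    (1,5)@(3, 11): e=[24,54,150] → X
    (2,5)@(5, 11): e=[52,22,154] → X
    (3,5)@(7, 11): e=[80,-10,158] → .
    (0,6)@(1, 13): e=[0,114,114] → X  [on edge]
    (3,6)@(7, 13): e=[84,18,126] → X
    (4,6)@(9, 13): e=[112,-14,130] → .
    (0,7)@(1, 15): e=[4,142,82] → X
    (4,7)@(9, 15): e=[116,14,98] → X
    (5,7)@(11, 15): e=[144,-18,102] → .
    (0,8)@(1, 17): e=[8,170,50] → X
  covered (29 px):
    . . . . . . . .
    . . . . . . . .
    . . . . . . . .
    . . . . . . . .
    . X . . . . . .
    . X X . . . . .
    X X X X . . . .
    X X X X X . . .
    X X X X X X . .
    X X X X X X X .
    . . . . X X X X
T3:
  2·area = 36
  edge (0, 16)→(6, 12): d=(6,-4) top-left  bias=+0
  edge (6, 12)→(12, 14): d=(6,2) right/bottom  bias=-1
  edge (12, 14)→(0, 16): d=(-12,2) right/bottom  bias=-1
    (1,5)@(3, 11): e=[-18,0,54] → .  [on edge]
    (2,6)@(5, 13): e=[2,8,26] → X
    (3,6)@(7, 13): e=[10,4,22] → X
    (4,6)@(9, 13): e=[18,0,18] → .  [on edge]
    (1,7)@(3, 15): e=[6,24,6] → X
    (3,7)@(7, 15): e=[22,16,-2] → .
    (7,7)@(15, 15): e=[54,0,-18] → .  [on edge]
    (1,8)@(3, 17): e=[18,36,-18] → .
    (2,8)@(5, 17): e=[26,32,-22] → .
  covered (4 px):
    . . . . . . . .
    . . . . . . . .
    . . . . . . . .
    . . . . . . . .
    . . . . . . . .
    . . . . . . . .
    . . X X . . . .
    . X X . . . . .
    . . . . . . . .
    . . . . . . . .
    . . . . . . . .
T4:
  2·area = 20
  edge (6, 4)→(6, 14): d=(0,10) right/bottom  bias=-1
  edge (6, 14)→(4, 6): d=(-2,-8) top-left  bias=+0
  edge (4, 6)→(6, 4): d=(2,-2) top-left  bias=+0
    (4,0)@(9, 1): e=[-30,50,0] → .  [on edge]
    (3,1)@(7, 3): e=[-10,30,0] → .  [on edge]
    (2,2)@(5, 5): e=[10,10,0] → X  [on edge]
    (3,2)@(7, 5): e=[-10,26,4] → .
    (1,3)@(3, 7): e=[30,-10,0] → .  [on edge]
    (2,3)@(5, 7): e=[10,6,4] → X
    (3,3)@(7, 7): e=[-10,22,8] → .
    (0,4)@(1, 9): e=[50,-30,0] → .  [on edge]
    (2,4)@(5, 9): e=[10,2,8] → X
    (3,4)@(7, 9): e=[-10,18,12] → .
    (2,5)@(5, 11): e=[10,-2,12] → .
  covered (3 px):
    . . . . . . . .
    . . . . . . . .
    . . X . . . . .
    . . X . . . . .
    . . X . . . . .
    . . . . . . . .
    . . . . . . . .
    . . . . . . . .
    . . . . . . . .
    . . . . . . . .
    . . . . . . . .

Final: [2,8,10]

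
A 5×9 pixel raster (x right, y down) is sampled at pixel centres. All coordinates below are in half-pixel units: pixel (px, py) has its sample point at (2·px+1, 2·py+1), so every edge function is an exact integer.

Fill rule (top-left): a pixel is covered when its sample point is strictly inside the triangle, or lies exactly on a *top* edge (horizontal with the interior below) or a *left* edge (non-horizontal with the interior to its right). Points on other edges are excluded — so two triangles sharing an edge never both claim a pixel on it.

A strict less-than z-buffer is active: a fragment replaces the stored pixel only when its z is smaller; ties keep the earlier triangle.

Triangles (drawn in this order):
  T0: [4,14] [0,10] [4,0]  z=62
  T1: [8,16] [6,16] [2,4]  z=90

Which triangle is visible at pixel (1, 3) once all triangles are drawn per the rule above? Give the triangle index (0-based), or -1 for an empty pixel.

T0:
  2·area = 56
  edge (4, 14)→(0, 10): d=(-4,-4) top-left  bias=+0
  edge (0, 10)→(4, 0): d=(4,-10) top-left  bias=+0
  edge (4, 0)→(4, 14): d=(0,14) right/bottom  bias=-1
    (1,1)@(3, 3): e=[40,2,14] → X
    (2,1)@(5, 3): e=[48,22,-14] → .
    (1,2)@(3, 5): e=[32,10,14] → X
    (2,2)@(5, 5): e=[40,30,-14] → .
    (1,3)@(3, 7): e=[24,18,14] → X
    (2,3)@(5, 7): e=[32,38,-14] → .
    (0,4)@(1, 9): e=[8,6,42] → X
    (2,4)@(5, 9): e=[24,46,-14] → .
    (0,5)@(1, 11): e=[0,14,42] → X  [on edge]
    (2,5)@(5, 11): e=[16,54,-14] → .
    (0,6)@(1, 13): e=[-8,22,42] → .
    (1,6)@(3, 13): e=[0,42,14] → X  [on edge]
    (2,7)@(5, 15): e=[0,70,-14] → .  [on edge]
    (3,8)@(7, 17): e=[0,98,-42] → .  [on edge]
  covered (8 px):
    . . . . .
    . X . . .
    . X . . .
    . X . . .
    X X . . .
    X X . . .
    . X . . .
    . . . . .
    . . . . .
T1:
  2·area = 24
  edge (8, 16)→(6, 16): d=(-2,0) right/bottom  bias=-1
  edge (6, 16)→(2, 4): d=(-4,-12) top-left  bias=+0
  edge (2, 4)→(8, 16): d=(6,12) right/bottom  bias=-1
    (0,0)@(1, 1): e=[30,0,-6] → .  [on edge]
    (1,3)@(3, 7): e=[18,0,6] → X  [on edge]
    (2,3)@(5, 7): e=[18,24,-18] → .
    (1,4)@(3, 9): e=[14,-8,18] → .
    (2,5)@(5, 11): e=[10,8,6] → X
    (3,5)@(7, 11): e=[10,32,-18] → .
    (2,6)@(5, 13): e=[6,0,18] → X  [on edge]
    (3,6)@(7, 13): e=[6,24,-6] → .
    (2,7)@(5, 15): e=[2,-8,30] → .
    (3,7)@(7, 15): e=[2,16,6] → X
    (4,7)@(9, 15): e=[2,40,-18] → .
    (3,8)@(7, 17): e=[-2,8,18] → .
  covered (4 px):
    . . . . .
    . . . . .
    . . . . .
    . X . . .
    . . . . .
    . . X . .
    . . X . .
    . . . X .
    . . . . .

Z-buffer (winner per pixel, '.' = empty):
  . . . . .
  . 0 . . .
  . 0 . . .
  . 0 . . .
  0 0 . . .
  0 0 1 . .
  . 0 1 . .
  . . . 1 .
  . . . . .

Answer: 0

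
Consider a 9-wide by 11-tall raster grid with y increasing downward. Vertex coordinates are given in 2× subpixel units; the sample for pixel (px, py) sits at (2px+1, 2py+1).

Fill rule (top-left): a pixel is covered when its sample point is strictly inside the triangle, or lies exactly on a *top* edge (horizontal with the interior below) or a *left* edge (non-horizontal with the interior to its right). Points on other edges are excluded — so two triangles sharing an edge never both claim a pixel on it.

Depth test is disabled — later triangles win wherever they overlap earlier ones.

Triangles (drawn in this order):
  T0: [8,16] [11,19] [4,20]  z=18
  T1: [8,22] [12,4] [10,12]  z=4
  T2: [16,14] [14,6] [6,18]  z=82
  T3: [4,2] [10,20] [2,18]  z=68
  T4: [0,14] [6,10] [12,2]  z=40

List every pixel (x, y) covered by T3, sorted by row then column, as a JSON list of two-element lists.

T0:
  2·area = 24
  edge (8, 16)→(11, 19): d=(3,3) right/bottom  bias=-1
  edge (11, 19)→(4, 20): d=(-7,1) right/bottom  bias=-1
  edge (4, 20)→(8, 16): d=(4,-4) top-left  bias=+0
    (8,3)@(17, 7): e=[-54,78,0] → .  [on edge]
    (0,4)@(1, 9): e=[0,80,-56] → .  [on edge]
    (7,4)@(15, 9): e=[-42,66,0] → .  [on edge]
    (1,5)@(3, 11): e=[0,64,-40] → .  [on edge]
    (6,5)@(13, 11): e=[-30,54,0] → .  [on edge]
    (2,6)@(5, 13): e=[0,48,-24] → .  [on edge]
    (5,6)@(11, 13): e=[-18,42,0] → .  [on edge]
    (3,7)@(7, 15): e=[0,32,-8] → .  [on edge]
    (4,7)@(9, 15): e=[-6,30,0] → .  [on edge]
    (3,8)@(7, 17): e=[6,18,0] → X  [on edge]
    (4,8)@(9, 17): e=[0,16,8] → .  [on edge]
    (2,9)@(5, 19): e=[18,6,0] → X  [on edge]
    (5,9)@(11, 19): e=[0,0,24] → .  [on edge]
    (1,10)@(3, 21): e=[30,-6,0] → .  [on edge]
    (6,10)@(13, 21): e=[0,-16,40] → .  [on edge]
  covered (4 px):
    . . . . . . . . .
    . . . . . . . . .
    . . . . . . . . .
    . . . . . . . . .
    . . . . . . . . .
    . . . . . . . . .
    . . . . . . . . .
    . . . . . . . . .
    . . . X . . . . .
    . . X X X . . . .
    . . . . . . . . .
T1:
  2·area = 4  (B↔C swapped to make it positive)
  edge (8, 22)→(10, 12): d=(2,-10) top-left  bias=+0
  edge (10, 12)→(12, 4): d=(2,-8) top-left  bias=+0
  edge (12, 4)→(8, 22): d=(-4,18) right/bottom  bias=-1
    (5,3)@(11, 7): e=[0,-2,6] → .  [on edge]
    (4,8)@(9, 17): e=[0,2,2] → X  [on edge]
    (5,8)@(11, 17): e=[20,18,-34] → .
    (4,9)@(9, 19): e=[4,6,-6] → .
  covered (1 px):
    . . . . . . . . .
    . . . . . . . . .
    . . . . . . . . .
    . . . . . . . . .
    . . . . . . . . .
    . . . . . . . . .
    . . . . . . . . .
    . . . . . . . . .
    . . . . X . . . .
    . . . . . . . . .
    . . . . . . . . .
T2:
  2·area = 88  (B↔C swapped to make it positive)
  edge (16, 14)→(6, 18): d=(-10,4) right/bottom  bias=-1
  edge (6, 18)→(14, 6): d=(8,-12) top-left  bias=+0
  edge (14, 6)→(16, 14): d=(2,8) right/bottom  bias=-1
    (6,4)@(13, 9): e=[62,12,14] → X
    (7,4)@(15, 9): e=[54,36,-2] → .
    (5,5)@(11, 11): e=[50,4,34] → X
    (7,5)@(15, 11): e=[34,52,2] → X
    (8,5)@(17, 11): e=[26,76,-14] → .
    (5,6)@(11, 13): e=[30,20,38] → X
    (8,6)@(17, 13): e=[6,92,-10] → .
    (4,7)@(9, 15): e=[18,12,58] → X
    (7,7)@(15, 15): e=[-6,84,10] → .
    (3,8)@(7, 17): e=[6,4,78] → X
    (4,8)@(9, 17): e=[-2,28,62] → .
    (5,8)@(11, 17): e=[-10,52,46] → .
  covered (11 px):
    . . . . . . . . .
    . . . . . . . . .
    . . . . . . . . .
    . . . . . . . . .
    . . . . . . X . .
    . . . . . X X X .
    . . . . . X X X .
    . . . . X X X . .
    . . . X . . . . .
    . . . . . . . . .
    . . . . . . . . .
T3:
  2·area = 132
  edge (4, 2)→(10, 20): d=(6,18) right/bottom  bias=-1
  edge (10, 20)→(2, 18): d=(-8,-2) top-left  bias=+0
  edge (2, 18)→(4, 2): d=(2,-16) top-left  bias=+0
    (2,2)@(5, 5): e=[0,110,22] → .  [on edge]
    (2,3)@(5, 7): e=[12,94,26] → X
    (3,3)@(7, 7): e=[-24,98,58] → .
    (2,4)@(5, 9): e=[24,78,30] → X
    (3,4)@(7, 9): e=[-12,82,62] → .
    (1,5)@(3, 11): e=[72,58,2] → X
    (3,5)@(7, 11): e=[0,66,66] → .  [on edge]
    (1,6)@(3, 13): e=[84,42,6] → X
    (3,6)@(7, 13): e=[12,50,70] → X
    (4,6)@(9, 13): e=[-24,54,102] → .
    (1,7)@(3, 15): e=[96,26,10] → X
    (4,7)@(9, 15): e=[-12,38,106] → .
    (4,8)@(9, 17): e=[0,22,110] → .  [on edge]
  covered (15 px):
    . . . . . . . . .
    . . . . . . . . .
    . . . . . . . . .
    . . X . . . . . .
    . . X . . . . . .
    . X X . . . . . .
    . X X X . . . . .
    . X X X . . . . .
    . X X X . . . . .
    . . . X X . . . .
    . . . . . . . . .
T4:
  2·area = 24  (B↔C swapped to make it positive)
  edge (0, 14)→(12, 2): d=(12,-12) top-left  bias=+0
  edge (12, 2)→(6, 10): d=(-6,8) right/bottom  bias=-1
  edge (6, 10)→(0, 14): d=(-6,4) right/bottom  bias=-1
    (6,0)@(13, 1): e=[0,-2,26] → .  [on edge]
    (5,1)@(11, 3): e=[0,2,22] → X  [on edge]
    (6,1)@(13, 3): e=[24,-14,14] → .
    (4,2)@(9, 5): e=[0,6,18] → X  [on edge]
    (5,2)@(11, 5): e=[24,-10,10] → .
    (3,3)@(7, 7): e=[0,10,14] → X  [on edge]
    (4,3)@(9, 7): e=[24,-6,6] → .
    (2,4)@(5, 9): e=[0,14,10] → X  [on edge]
    (3,4)@(7, 9): e=[24,-2,2] → .
    (1,5)@(3, 11): e=[0,18,6] → X  [on edge]
    (2,5)@(5, 11): e=[24,2,-2] → .
    (0,6)@(1, 13): e=[0,22,2] → X  [on edge]
  covered (6 px):
    . . . . . . . . .
    . . . . . X . . .
    . . . . X . . . .
    . . . X . . . . .
    . . X . . . . . .
    . X . . . . . . .
    X . . . . . . . .
    . . . . . . . . .
    . . . . . . . . .
    . . . . . . . . .
    . . . . . . . . .

Result: [[2,3],[2,4],[1,5],[2,5],[1,6],[2,6],[3,6],[1,7],[2,7],[3,7],[1,8],[2,8],[3,8],[3,9],[4,9]]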